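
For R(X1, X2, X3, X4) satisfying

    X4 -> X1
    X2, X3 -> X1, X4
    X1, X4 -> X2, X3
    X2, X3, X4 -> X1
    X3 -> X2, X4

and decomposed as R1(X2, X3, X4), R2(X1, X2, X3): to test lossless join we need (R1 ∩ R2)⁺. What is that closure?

R1 ∩ R2 = {X2, X3}.
X2, X3 → X1, X4 applies, adding X1, X4
Closure: {X1, X2, X3, X4}.

X1, X2, X3, X4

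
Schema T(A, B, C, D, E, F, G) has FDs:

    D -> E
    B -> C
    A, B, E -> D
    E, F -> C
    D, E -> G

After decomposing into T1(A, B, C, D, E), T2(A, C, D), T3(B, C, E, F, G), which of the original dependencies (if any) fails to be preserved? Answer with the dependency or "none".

Check D, E → G: no single fragment contains all of {D, E, G}, and the restricted closure of {D, E} across the fragments never reaches {G}.
D → E is preserved.
B → C is preserved.
A, B, E → D is preserved.
E, F → C is preserved.

D, E -> G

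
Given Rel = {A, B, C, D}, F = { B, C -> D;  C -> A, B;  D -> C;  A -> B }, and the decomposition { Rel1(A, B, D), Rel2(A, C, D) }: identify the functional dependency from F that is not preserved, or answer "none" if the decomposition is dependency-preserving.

B, C → D: restricted closure across fragments reaches D.
C → A, B: restricted closure across fragments reaches A, B.
D → C lies within Rel2.
A → B lies within Rel1.
Every dependency is enforceable on the fragments, so the decomposition is dependency-preserving.

none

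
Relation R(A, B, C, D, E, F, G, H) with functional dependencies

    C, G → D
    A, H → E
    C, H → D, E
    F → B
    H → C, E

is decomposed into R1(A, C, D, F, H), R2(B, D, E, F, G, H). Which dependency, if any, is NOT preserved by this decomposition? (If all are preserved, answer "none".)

Check C, G → D: no single fragment contains all of {C, D, G}, and the restricted closure of {C, G} across the fragments never reaches {D}.
A, H → E is preserved.
C, H → D, E is preserved.
F → B is preserved.
H → C, E is preserved.

C, G → D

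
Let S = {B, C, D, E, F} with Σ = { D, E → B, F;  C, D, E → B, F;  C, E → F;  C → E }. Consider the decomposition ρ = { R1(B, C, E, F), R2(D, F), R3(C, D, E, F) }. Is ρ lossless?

No

Chase test. Columns are B, C, D, E, F; row i has aⱼ where attribute j ∈ Ri, else bᵢⱼ.
Initial tableau (one row per fragment):
  row 1: a1 a2 b13 a4 a5
  row 2: b21 b22 a3 b24 a5
  row 3: b31 a2 a3 a4 a5
No row becomes fully distinguished — the join is lossy.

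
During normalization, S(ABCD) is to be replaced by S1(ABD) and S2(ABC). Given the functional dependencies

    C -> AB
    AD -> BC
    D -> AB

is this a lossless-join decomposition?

No

Common attributes: S1 ∩ S2 = {AB}.
No dependency enlarges {AB}, so (AB)⁺ = {AB}.
The closure contains neither all of S1 = {ABD} nor all of S2 = {ABC}, so the common attributes are not a superkey of either fragment. The join is lossy.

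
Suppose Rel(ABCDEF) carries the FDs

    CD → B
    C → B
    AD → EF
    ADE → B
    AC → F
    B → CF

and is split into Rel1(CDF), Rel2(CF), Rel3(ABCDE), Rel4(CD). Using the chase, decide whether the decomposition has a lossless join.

Chase test. Columns are ABCDEF; row i has aⱼ where attribute j ∈ Reli, else bᵢⱼ.
Initial tableau (one row per fragment):
  row 1: b11 b12 a3 a4 b15 a6
  row 2: b21 b22 a3 b24 b25 a6
  row 3: a1 a2 a3 a4 a5 b36
  row 4: b41 b42 a3 a4 b45 b46
Rows 1 and 3 agree on CD; apply CD→B and equate their B entries.
Rows 1 and 4 agree on CD; apply CD→B and equate their B entries.
Rows 1 and 2 agree on C; apply C→B and equate their B entries.
Rows 1 and 3 agree on B; apply B→CF and equate their CF entries.
Rows 1 and 4 agree on B; apply B→CF and equate their CF entries.
Row 3 is now all distinguished symbols — the join is lossless.

Yes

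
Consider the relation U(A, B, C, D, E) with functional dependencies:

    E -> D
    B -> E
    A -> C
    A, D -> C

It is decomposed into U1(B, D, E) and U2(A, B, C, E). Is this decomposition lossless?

Yes

Common attributes: U1 ∩ U2 = {B, E}.
Closure of {B, E}: E → D applies, adding D. So (B, E)⁺ = {B, D, E}.
This closure contains every attribute of U1, so U1 ∩ U2 → U1. The join is lossless.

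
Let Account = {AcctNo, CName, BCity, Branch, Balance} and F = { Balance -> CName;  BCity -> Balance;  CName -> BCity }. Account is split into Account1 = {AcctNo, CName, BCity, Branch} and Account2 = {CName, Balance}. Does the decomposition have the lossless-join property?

Common attributes: Account1 ∩ Account2 = {CName}.
Closure of {CName}: CName → BCity applies, adding BCity; BCity → Balance applies, adding Balance. So (CName)⁺ = {CName, BCity, Balance}.
This closure contains every attribute of Account2, so Account1 ∩ Account2 → Account2. The join is lossless.

Yes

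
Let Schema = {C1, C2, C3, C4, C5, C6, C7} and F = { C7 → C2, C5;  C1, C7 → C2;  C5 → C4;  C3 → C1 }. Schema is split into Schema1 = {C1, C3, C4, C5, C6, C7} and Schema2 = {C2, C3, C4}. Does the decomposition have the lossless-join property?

No

Common attributes: Schema1 ∩ Schema2 = {C3, C4}.
Closure of {C3, C4}: C3 → C1 applies, adding C1. So (C3, C4)⁺ = {C1, C3, C4}.
The closure contains neither all of Schema1 = {C1, C3, C4, C5, C6, C7} nor all of Schema2 = {C2, C3, C4}, so the common attributes are not a superkey of either fragment. The join is lossy.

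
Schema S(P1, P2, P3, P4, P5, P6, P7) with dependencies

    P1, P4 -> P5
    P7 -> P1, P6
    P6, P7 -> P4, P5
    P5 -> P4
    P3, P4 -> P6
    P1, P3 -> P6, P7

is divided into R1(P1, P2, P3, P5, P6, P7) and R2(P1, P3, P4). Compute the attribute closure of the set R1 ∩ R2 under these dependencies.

R1 ∩ R2 = {P1, P3}.
P1, P3 → P6, P7 applies, adding P6, P7
P6, P7 → P4, P5 applies, adding P4, P5
Closure: {P1, P3, P4, P5, P6, P7}.

P1, P3, P4, P5, P6, P7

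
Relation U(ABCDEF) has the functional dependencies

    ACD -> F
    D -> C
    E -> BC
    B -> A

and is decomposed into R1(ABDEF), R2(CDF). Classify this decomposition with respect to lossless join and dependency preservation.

Lossless test: (DF)⁺ = {CDF}, which contains all of one fragment — lossless.
Dependency preservation: the restricted closure of {E} across the fragments never reaches {BC}, so E → BC cannot be enforced without a join — not preserved.

lossless but not dependency-preserving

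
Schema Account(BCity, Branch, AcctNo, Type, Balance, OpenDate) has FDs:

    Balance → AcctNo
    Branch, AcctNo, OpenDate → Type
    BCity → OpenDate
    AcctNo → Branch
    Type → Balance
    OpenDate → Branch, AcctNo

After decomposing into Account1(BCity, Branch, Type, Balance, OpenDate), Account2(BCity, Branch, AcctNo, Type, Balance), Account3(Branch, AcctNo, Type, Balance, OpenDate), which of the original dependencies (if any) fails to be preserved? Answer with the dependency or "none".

Balance → AcctNo lies within Account2.
Branch, AcctNo, OpenDate → Type lies within Account3.
BCity → OpenDate lies within Account1.
AcctNo → Branch lies within Account2.
Type → Balance lies within Account1.
OpenDate → Branch, AcctNo lies within Account3.
Every dependency is enforceable on the fragments, so the decomposition is dependency-preserving.

none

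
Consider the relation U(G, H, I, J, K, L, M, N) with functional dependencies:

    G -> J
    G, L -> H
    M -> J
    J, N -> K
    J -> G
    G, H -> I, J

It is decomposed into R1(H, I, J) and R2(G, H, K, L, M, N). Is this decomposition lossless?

No

Common attributes: R1 ∩ R2 = {H}.
No dependency enlarges {H}, so (H)⁺ = {H}.
The closure contains neither all of R1 = {H, I, J} nor all of R2 = {G, H, K, L, M, N}, so the common attributes are not a superkey of either fragment. The join is lossy.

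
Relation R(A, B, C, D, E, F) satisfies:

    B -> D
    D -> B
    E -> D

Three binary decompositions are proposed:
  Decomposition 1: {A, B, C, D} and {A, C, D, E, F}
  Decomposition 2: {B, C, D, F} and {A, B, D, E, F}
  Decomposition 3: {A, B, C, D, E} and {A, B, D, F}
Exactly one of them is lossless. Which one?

Decomposition 1

Decomposition 1: common = {A, C, D}, closure = {A, B, C, D} → lossless.
Decomposition 2: common = {B, D, F}, closure = {B, D, F} → lossy.
Decomposition 3: common = {A, B, D}, closure = {A, B, D} → lossy.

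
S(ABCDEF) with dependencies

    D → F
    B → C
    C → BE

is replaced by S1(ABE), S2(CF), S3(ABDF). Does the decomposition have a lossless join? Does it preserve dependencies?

lossy and not dependency-preserving

Lossless test (chase): Rows 1 and 3 agree on B; apply B→C and equate their C entries. Rows 1 and 3 agree on C; apply C→BE and equate their BE entries. No row becomes fully distinguished — the join is lossy.
Dependency preservation: the restricted closure of {B} across the fragments never reaches {C}, so B → C cannot be enforced without a join — not preserved.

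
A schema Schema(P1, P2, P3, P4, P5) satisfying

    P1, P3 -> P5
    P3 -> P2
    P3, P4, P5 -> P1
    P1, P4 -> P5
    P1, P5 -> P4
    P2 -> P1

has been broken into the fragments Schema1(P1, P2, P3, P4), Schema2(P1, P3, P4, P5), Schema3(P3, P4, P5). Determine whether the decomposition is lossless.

Yes

Chase test. Columns are P1, P2, P3, P4, P5; row i has aⱼ where attribute j ∈ Schemai, else bᵢⱼ.
Initial tableau (one row per fragment):
  row 1: a1 a2 a3 a4 b15
  row 2: a1 b22 a3 a4 a5
  row 3: b31 b32 a3 a4 a5
Rows 1 and 2 agree on P1, P3; apply P1, P3→P5 and equate their P5 entries.
Rows 1 and 2 agree on P3; apply P3→P2 and equate their P2 entries.
Rows 1 and 3 agree on P3; apply P3→P2 and equate their P2 entries.
Rows 1 and 3 agree on P3, P4, P5; apply P3, P4, P5→P1 and equate their P1 entries.
Row 1 is now all distinguished symbols — the join is lossless.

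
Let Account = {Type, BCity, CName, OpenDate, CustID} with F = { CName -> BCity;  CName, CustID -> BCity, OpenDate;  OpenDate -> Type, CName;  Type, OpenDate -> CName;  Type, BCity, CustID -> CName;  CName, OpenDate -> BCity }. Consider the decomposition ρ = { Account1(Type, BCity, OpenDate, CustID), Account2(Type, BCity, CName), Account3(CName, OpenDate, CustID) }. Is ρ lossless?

Chase test. Columns are Type, BCity, CName, OpenDate, CustID; row i has aⱼ where attribute j ∈ Accounti, else bᵢⱼ.
Initial tableau (one row per fragment):
  row 1: a1 a2 b13 a4 a5
  row 2: a1 a2 a3 b24 b25
  row 3: b31 b32 a3 a4 a5
Rows 2 and 3 agree on CName; apply CName→BCity and equate their BCity entries.
Rows 1 and 3 agree on OpenDate; apply OpenDate→Type, CName and equate their Type, CName entries.
Row 1 is now all distinguished symbols — the join is lossless.

Yes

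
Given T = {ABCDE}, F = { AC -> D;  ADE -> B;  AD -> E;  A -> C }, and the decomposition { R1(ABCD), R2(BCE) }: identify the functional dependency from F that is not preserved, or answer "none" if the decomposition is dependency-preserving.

AD -> E

Check AD → E: no single fragment contains all of {ADE}, and the restricted closure of {AD} across the fragments never reaches {E}.
AC → D is preserved.
ADE → B is preserved.
A → C is preserved.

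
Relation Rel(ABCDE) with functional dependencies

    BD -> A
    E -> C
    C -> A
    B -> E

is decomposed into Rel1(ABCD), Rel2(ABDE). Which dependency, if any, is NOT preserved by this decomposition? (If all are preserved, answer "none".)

E -> C

Check E → C: no single fragment contains all of {CE}, and the restricted closure of {E} across the fragments never reaches {C}.
BD → A is preserved.
C → A is preserved.
B → E is preserved.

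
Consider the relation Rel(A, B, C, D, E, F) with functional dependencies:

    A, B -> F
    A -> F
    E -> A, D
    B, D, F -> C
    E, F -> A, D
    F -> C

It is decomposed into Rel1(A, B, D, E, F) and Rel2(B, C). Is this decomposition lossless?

No

Common attributes: Rel1 ∩ Rel2 = {B}.
No dependency enlarges {B}, so (B)⁺ = {B}.
The closure contains neither all of Rel1 = {A, B, D, E, F} nor all of Rel2 = {B, C}, so the common attributes are not a superkey of either fragment. The join is lossy.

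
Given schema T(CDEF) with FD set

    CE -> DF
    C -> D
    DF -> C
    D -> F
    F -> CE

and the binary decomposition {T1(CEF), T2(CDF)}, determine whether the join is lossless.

Yes

Common attributes: T1 ∩ T2 = {CF}.
Closure of {CF}: C → D applies, adding D; F → CE applies, adding E. So (CF)⁺ = {CDEF}.
This closure contains every attribute of T1, so T1 ∩ T2 → T1. The join is lossless.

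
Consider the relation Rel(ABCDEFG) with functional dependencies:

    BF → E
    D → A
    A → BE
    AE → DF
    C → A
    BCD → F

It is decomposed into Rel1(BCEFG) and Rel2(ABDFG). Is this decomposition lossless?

Common attributes: Rel1 ∩ Rel2 = {BFG}.
Closure of {BFG}: BF → E applies, adding E. So (BFG)⁺ = {BEFG}.
The closure contains neither all of Rel1 = {BCEFG} nor all of Rel2 = {ABDFG}, so the common attributes are not a superkey of either fragment. The join is lossy.

No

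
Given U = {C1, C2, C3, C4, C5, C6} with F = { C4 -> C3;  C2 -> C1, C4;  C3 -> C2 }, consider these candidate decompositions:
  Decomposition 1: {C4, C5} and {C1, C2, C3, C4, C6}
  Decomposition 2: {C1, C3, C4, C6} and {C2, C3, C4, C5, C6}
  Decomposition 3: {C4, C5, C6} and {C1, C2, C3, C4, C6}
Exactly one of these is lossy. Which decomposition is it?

Decomposition 1: common = {C4}, closure = {C1, C2, C3, C4} → lossy.
Decomposition 2: common = {C3, C4, C6}, closure = {C1, C2, C3, C4, C6} → lossless.
Decomposition 3: common = {C4, C6}, closure = {C1, C2, C3, C4, C6} → lossless.

Decomposition 1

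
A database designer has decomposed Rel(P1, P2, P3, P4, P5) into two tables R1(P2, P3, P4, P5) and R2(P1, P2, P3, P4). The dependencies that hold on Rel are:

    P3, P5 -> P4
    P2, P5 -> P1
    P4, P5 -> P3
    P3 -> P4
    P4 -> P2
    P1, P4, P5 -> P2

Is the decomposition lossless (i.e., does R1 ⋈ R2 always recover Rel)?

No

Common attributes: R1 ∩ R2 = {P2, P3, P4}.
No dependency enlarges {P2, P3, P4}, so (P2, P3, P4)⁺ = {P2, P3, P4}.
The closure contains neither all of R1 = {P2, P3, P4, P5} nor all of R2 = {P1, P2, P3, P4}, so the common attributes are not a superkey of either fragment. The join is lossy.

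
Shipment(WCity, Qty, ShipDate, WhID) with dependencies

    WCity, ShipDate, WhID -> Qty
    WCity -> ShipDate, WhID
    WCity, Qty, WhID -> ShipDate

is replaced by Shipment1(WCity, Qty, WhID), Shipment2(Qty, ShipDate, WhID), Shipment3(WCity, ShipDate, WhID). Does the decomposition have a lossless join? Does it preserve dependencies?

lossless and dependency-preserving

Lossless test (chase): Rows 1 and 3 agree on WCity; apply WCity→ShipDate, WhID and equate their ShipDate, WhID entries. Rows 1 and 3 agree on WCity, ShipDate, WhID; apply WCity, ShipDate, WhID→Qty and equate their Qty entries. Row 1 is now all distinguished symbols — the join is lossless.
Dependency preservation: WCity, ShipDate, WhID → Qty; WCity, Qty, WhID → ShipDate are not contained in any single fragment, but the restricted closure of each left-hand side across the fragments still reaches the right-hand side; the remaining FDs each lie inside some fragment. All dependencies are preserved.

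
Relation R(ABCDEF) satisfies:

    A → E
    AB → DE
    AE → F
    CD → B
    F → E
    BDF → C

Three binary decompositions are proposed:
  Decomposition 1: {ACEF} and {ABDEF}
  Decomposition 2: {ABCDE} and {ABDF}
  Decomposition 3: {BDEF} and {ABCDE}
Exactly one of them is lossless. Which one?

Decomposition 1: common = {AEF}, closure = {AEF} → lossy.
Decomposition 2: common = {ABD}, closure = {ABCDEF} → lossless.
Decomposition 3: common = {BDE}, closure = {BDE} → lossy.

Decomposition 2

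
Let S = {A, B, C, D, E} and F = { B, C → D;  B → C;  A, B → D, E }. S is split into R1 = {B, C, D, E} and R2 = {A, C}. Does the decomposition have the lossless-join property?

Common attributes: R1 ∩ R2 = {C}.
No dependency enlarges {C}, so (C)⁺ = {C}.
The closure contains neither all of R1 = {B, C, D, E} nor all of R2 = {A, C}, so the common attributes are not a superkey of either fragment. The join is lossy.

No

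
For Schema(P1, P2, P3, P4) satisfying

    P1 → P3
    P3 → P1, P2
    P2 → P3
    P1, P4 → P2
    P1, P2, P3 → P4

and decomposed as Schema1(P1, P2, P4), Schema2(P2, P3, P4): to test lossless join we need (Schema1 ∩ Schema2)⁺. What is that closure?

P1, P2, P3, P4

Schema1 ∩ Schema2 = {P2, P4}.
P2 → P3 applies, adding P3
P3 → P1, P2 applies, adding P1
Closure: {P1, P2, P3, P4}.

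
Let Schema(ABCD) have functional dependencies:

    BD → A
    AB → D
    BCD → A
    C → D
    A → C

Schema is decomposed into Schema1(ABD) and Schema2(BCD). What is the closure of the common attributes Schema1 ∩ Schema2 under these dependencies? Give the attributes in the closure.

Schema1 ∩ Schema2 = {BD}.
BD → A applies, adding A
A → C applies, adding C
Closure: {ABCD}.

ABCD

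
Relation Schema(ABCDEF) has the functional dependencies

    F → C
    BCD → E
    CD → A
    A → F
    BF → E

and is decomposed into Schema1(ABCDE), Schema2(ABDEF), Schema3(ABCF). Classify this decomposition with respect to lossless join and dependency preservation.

Lossless test (chase): Rows 2 and 3 agree on F; apply F→C and equate their C entries. Rows 1 and 2 agree on A; apply A→F and equate their F entries. Rows 1 and 3 agree on BF; apply BF→E and equate their E entries. Row 1 is now all distinguished symbols — the join is lossless.
Dependency preservation: every FD's attributes lie within a single fragment, so each can be enforced locally — preserved.

lossless and dependency-preserving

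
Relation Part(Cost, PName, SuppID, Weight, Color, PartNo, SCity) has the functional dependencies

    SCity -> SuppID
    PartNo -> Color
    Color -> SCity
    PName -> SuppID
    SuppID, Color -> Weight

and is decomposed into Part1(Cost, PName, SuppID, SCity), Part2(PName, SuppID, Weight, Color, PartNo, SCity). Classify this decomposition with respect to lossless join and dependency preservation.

Lossless test: (PName, SuppID, SCity)⁺ = {PName, SuppID, SCity}, which is a superkey of neither fragment — lossy.
Dependency preservation: every FD's attributes lie within a single fragment, so each can be enforced locally — preserved.

lossy but dependency-preserving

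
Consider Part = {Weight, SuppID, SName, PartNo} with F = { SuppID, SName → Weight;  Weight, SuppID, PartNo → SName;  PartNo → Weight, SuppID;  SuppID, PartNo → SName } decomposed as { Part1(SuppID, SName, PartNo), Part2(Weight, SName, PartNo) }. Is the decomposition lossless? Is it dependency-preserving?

Lossless test: (SName, PartNo)⁺ = {Weight, SuppID, SName, PartNo}, which contains all of one fragment — lossless.
Dependency preservation: the restricted closure of {SuppID, SName} across the fragments never reaches {Weight}, so SuppID, SName → Weight cannot be enforced without a join — not preserved.

lossless but not dependency-preserving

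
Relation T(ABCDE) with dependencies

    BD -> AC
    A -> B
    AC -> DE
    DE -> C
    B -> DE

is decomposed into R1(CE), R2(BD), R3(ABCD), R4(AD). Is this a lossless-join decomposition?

No

Chase test. Columns are ABCDE; row i has aⱼ where attribute j ∈ Ri, else bᵢⱼ.
Initial tableau (one row per fragment):
  row 1: b11 b12 a3 b14 a5
  row 2: b21 a2 b23 a4 b25
  row 3: a1 a2 a3 a4 b35
  row 4: a1 b42 b43 a4 b45
Rows 2 and 3 agree on BD; apply BD→AC and equate their AC entries.
Rows 2 and 4 agree on A; apply A→B and equate their B entries.
Rows 2 and 3 agree on AC; apply AC→DE and equate their DE entries.
Rows 2 and 4 agree on B; apply B→DE and equate their DE entries.
Rows 2 and 4 agree on BD; apply BD→AC and equate their AC entries.
No row becomes fully distinguished — the join is lossy.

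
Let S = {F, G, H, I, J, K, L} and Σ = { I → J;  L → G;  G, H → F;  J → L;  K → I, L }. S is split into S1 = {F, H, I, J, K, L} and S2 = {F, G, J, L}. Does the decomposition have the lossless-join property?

Yes

Common attributes: S1 ∩ S2 = {F, J, L}.
Closure of {F, J, L}: L → G applies, adding G. So (F, J, L)⁺ = {F, G, J, L}.
This closure contains every attribute of S2, so S1 ∩ S2 → S2. The join is lossless.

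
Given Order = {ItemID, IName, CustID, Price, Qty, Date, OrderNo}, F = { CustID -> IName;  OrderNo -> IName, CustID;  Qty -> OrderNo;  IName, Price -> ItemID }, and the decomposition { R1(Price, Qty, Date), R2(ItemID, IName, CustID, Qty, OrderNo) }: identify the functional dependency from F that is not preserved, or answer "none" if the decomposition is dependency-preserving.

IName, Price -> ItemID

Check IName, Price → ItemID: no single fragment contains all of {ItemID, IName, Price}, and the restricted closure of {IName, Price} across the fragments never reaches {ItemID}.
CustID → IName is preserved.
OrderNo → IName, CustID is preserved.
Qty → OrderNo is preserved.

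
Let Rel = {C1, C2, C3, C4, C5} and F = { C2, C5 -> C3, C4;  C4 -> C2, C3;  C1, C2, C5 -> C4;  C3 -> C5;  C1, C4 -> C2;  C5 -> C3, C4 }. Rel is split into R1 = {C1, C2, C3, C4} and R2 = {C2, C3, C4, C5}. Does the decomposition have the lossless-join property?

Yes

Common attributes: R1 ∩ R2 = {C2, C3, C4}.
Closure of {C2, C3, C4}: C3 → C5 applies, adding C5. So (C2, C3, C4)⁺ = {C2, C3, C4, C5}.
This closure contains every attribute of R2, so R1 ∩ R2 → R2. The join is lossless.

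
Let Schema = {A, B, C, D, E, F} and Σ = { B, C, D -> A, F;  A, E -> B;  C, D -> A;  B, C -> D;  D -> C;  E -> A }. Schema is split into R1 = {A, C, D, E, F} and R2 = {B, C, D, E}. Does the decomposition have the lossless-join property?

Common attributes: R1 ∩ R2 = {C, D, E}.
Closure of {C, D, E}: C, D → A applies, adding A; A, E → B applies, adding B; B, C, D → A, F applies, adding F. So (C, D, E)⁺ = {A, B, C, D, E, F}.
This closure contains every attribute of R1, so R1 ∩ R2 → R1. The join is lossless.

Yes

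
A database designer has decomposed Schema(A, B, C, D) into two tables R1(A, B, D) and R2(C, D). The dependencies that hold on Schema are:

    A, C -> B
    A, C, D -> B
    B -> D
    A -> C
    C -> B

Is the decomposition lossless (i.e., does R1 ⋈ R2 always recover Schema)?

No

Common attributes: R1 ∩ R2 = {D}.
No dependency enlarges {D}, so (D)⁺ = {D}.
The closure contains neither all of R1 = {A, B, D} nor all of R2 = {C, D}, so the common attributes are not a superkey of either fragment. The join is lossy.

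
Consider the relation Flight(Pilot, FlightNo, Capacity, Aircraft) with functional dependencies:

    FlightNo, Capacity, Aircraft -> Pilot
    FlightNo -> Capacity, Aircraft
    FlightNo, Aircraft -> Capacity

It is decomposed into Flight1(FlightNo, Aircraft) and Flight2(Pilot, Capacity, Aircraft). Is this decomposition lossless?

No

Common attributes: Flight1 ∩ Flight2 = {Aircraft}.
No dependency enlarges {Aircraft}, so (Aircraft)⁺ = {Aircraft}.
The closure contains neither all of Flight1 = {FlightNo, Aircraft} nor all of Flight2 = {Pilot, Capacity, Aircraft}, so the common attributes are not a superkey of either fragment. The join is lossy.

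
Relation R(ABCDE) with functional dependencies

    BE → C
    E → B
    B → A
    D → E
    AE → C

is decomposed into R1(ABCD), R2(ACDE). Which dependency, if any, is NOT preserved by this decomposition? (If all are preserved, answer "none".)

E → B

Check E → B: no single fragment contains all of {BE}, and the restricted closure of {E} across the fragments never reaches {B}.
BE → C is preserved.
B → A is preserved.
D → E is preserved.
AE → C is preserved.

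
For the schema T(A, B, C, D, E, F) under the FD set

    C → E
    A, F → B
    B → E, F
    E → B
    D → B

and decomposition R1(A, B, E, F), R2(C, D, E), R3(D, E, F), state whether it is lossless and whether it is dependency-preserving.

lossy but dependency-preserving

Lossless test (chase): Rows 1 and 2 agree on E; apply E→B and equate their B entries. Rows 1 and 3 agree on E; apply E→B and equate their B entries. Rows 1 and 2 agree on B; apply B→E, F and equate their E, F entries. No row becomes fully distinguished — the join is lossy.
Dependency preservation: D → B is not contained in any single fragment, but the restricted closure of its left-hand side across the fragments still reaches the right-hand side; the remaining FDs each lie inside some fragment. All dependencies are preserved.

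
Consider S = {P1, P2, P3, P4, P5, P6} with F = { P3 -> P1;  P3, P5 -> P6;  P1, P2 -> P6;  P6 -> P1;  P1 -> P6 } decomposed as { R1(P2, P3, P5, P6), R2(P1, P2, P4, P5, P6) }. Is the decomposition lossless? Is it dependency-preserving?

Lossless test: (P2, P5, P6)⁺ = {P1, P2, P5, P6}, which is a superkey of neither fragment — lossy.
Dependency preservation: P3 → P1 is not contained in any single fragment, but the restricted closure of its left-hand side across the fragments still reaches the right-hand side; the remaining FDs each lie inside some fragment. All dependencies are preserved.

lossy but dependency-preserving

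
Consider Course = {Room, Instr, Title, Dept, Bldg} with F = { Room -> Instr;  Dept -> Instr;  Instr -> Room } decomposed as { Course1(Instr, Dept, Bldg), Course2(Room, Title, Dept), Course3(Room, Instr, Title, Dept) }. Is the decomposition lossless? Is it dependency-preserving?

lossy but dependency-preserving

Lossless test (chase): Rows 2 and 3 agree on Room; apply Room→Instr and equate their Instr entries. Rows 1 and 2 agree on Instr; apply Instr→Room and equate their Room entries. No row becomes fully distinguished — the join is lossy.
Dependency preservation: every FD's attributes lie within a single fragment, so each can be enforced locally — preserved.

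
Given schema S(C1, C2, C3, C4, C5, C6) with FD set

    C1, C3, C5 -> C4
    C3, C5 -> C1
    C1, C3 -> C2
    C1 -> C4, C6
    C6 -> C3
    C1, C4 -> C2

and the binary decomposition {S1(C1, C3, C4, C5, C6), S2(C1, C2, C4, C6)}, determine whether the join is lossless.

Yes

Common attributes: S1 ∩ S2 = {C1, C4, C6}.
Closure of {C1, C4, C6}: C6 → C3 applies, adding C3; C1, C4 → C2 applies, adding C2. So (C1, C4, C6)⁺ = {C1, C2, C3, C4, C6}.
This closure contains every attribute of S2, so S1 ∩ S2 → S2. The join is lossless.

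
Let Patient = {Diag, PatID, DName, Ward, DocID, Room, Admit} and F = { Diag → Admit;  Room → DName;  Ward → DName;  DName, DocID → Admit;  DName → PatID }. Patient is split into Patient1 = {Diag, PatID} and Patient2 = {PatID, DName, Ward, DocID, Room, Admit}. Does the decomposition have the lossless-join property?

No

Common attributes: Patient1 ∩ Patient2 = {PatID}.
No dependency enlarges {PatID}, so (PatID)⁺ = {PatID}.
The closure contains neither all of Patient1 = {Diag, PatID} nor all of Patient2 = {PatID, DName, Ward, DocID, Room, Admit}, so the common attributes are not a superkey of either fragment. The join is lossy.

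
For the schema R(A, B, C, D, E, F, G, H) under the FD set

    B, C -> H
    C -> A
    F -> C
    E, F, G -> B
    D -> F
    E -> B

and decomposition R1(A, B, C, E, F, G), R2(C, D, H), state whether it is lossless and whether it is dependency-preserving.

lossy and not dependency-preserving

Lossless test: (C)⁺ = {A, C}, which is a superkey of neither fragment — lossy.
Dependency preservation: the restricted closure of {B, C} across the fragments never reaches {H}, so B, C → H cannot be enforced without a join — not preserved.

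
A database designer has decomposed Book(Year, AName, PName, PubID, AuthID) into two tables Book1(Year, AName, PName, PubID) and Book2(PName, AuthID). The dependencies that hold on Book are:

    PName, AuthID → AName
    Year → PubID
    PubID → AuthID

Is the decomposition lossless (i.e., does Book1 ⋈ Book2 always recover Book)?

No

Common attributes: Book1 ∩ Book2 = {PName}.
No dependency enlarges {PName}, so (PName)⁺ = {PName}.
The closure contains neither all of Book1 = {Year, AName, PName, PubID} nor all of Book2 = {PName, AuthID}, so the common attributes are not a superkey of either fragment. The join is lossy.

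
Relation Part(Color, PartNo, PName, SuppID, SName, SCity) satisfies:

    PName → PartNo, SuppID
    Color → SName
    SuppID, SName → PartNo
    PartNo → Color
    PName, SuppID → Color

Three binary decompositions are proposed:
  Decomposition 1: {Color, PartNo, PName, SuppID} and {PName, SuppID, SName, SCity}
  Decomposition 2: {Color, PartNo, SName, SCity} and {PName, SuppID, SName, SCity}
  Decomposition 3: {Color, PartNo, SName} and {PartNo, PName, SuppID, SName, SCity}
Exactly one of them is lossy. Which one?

Decomposition 2

Decomposition 1: common = {PName, SuppID}, closure = {Color, PartNo, PName, SuppID, SName} → lossless.
Decomposition 2: common = {SName, SCity}, closure = {SName, SCity} → lossy.
Decomposition 3: common = {PartNo, SName}, closure = {Color, PartNo, SName} → lossless.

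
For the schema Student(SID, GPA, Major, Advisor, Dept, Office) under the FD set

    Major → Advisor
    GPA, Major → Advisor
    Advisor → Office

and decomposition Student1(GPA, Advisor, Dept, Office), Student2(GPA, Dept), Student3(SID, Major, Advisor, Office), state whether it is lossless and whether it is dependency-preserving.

Lossless test (chase): applying each FD to every pair of rows produces no changes in the tableau, so no row becomes fully distinguished — the join is lossy.
Dependency preservation: GPA, Major → Advisor is not contained in any single fragment, but the restricted closure of its left-hand side across the fragments still reaches the right-hand side; the remaining FDs each lie inside some fragment. All dependencies are preserved.

lossy but dependency-preserving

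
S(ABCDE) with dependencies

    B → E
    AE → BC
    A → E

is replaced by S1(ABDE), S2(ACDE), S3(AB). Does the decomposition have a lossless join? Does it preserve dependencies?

lossless and dependency-preserving

Lossless test (chase): Rows 1 and 3 agree on B; apply B→E and equate their E entries. Rows 1 and 2 agree on AE; apply AE→BC and equate their BC entries. Rows 1 and 3 agree on AE; apply AE→BC and equate their BC entries. Row 1 is now all distinguished symbols — the join is lossless.
Dependency preservation: AE → BC is not contained in any single fragment, but the restricted closure of its left-hand side across the fragments still reaches the right-hand side; the remaining FDs each lie inside some fragment. All dependencies are preserved.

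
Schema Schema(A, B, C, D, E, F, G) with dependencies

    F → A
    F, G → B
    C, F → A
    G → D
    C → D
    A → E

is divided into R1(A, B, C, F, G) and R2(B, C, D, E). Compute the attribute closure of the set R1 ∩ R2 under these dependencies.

B, C, D

R1 ∩ R2 = {B, C}.
C → D applies, adding D
Closure: {B, C, D}.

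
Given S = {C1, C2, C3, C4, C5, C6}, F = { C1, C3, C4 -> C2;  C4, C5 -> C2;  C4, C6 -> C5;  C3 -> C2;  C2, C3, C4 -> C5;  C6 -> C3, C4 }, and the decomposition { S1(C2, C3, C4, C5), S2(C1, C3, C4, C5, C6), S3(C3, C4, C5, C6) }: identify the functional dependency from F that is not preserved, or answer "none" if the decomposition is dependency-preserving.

none

C1, C3, C4 → C2: restricted closure across fragments reaches C2.
C4, C5 → C2 lies within S1.
C4, C6 → C5 lies within S2.
C3 → C2 lies within S1.
C2, C3, C4 → C5 lies within S1.
C6 → C3, C4 lies within S2.
Every dependency is enforceable on the fragments, so the decomposition is dependency-preserving.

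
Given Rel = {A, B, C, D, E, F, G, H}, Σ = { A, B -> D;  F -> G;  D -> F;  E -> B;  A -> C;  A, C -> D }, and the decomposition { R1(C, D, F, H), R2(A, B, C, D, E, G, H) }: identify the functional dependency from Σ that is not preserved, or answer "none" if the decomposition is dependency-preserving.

Check F → G: no single fragment contains all of {F, G}, and the restricted closure of {F} across the fragments never reaches {G}.
A, B → D is preserved.
D → F is preserved.
E → B is preserved.
A → C is preserved.
A, C → D is preserved.

F -> G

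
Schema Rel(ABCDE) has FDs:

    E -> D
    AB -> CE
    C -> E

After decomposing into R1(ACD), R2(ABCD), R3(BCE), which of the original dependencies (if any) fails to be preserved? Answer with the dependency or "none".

E -> D

Check E → D: no single fragment contains all of {DE}, and the restricted closure of {E} across the fragments never reaches {D}.
AB → CE is preserved.
C → E is preserved.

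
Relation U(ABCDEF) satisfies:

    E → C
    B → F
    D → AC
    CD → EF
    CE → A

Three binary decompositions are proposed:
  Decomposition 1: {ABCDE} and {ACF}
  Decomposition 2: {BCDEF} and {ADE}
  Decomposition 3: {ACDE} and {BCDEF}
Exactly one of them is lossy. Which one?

Decomposition 1: common = {AC}, closure = {AC} → lossy.
Decomposition 2: common = {DE}, closure = {ACDEF} → lossless.
Decomposition 3: common = {CDE}, closure = {ACDEF} → lossless.

Decomposition 1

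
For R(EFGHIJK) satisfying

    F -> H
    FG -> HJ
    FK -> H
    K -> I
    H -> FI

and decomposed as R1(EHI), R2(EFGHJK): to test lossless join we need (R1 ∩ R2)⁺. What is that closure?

R1 ∩ R2 = {EH}.
H → FI applies, adding FI
Closure: {EFHI}.

EFHI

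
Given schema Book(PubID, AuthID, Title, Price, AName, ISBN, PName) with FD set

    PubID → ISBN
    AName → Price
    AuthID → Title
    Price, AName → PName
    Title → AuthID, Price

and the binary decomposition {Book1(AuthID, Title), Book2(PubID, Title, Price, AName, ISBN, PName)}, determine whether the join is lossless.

Yes

Common attributes: Book1 ∩ Book2 = {Title}.
Closure of {Title}: Title → AuthID, Price applies, adding AuthID, Price. So (Title)⁺ = {AuthID, Title, Price}.
This closure contains every attribute of Book1, so Book1 ∩ Book2 → Book1. The join is lossless.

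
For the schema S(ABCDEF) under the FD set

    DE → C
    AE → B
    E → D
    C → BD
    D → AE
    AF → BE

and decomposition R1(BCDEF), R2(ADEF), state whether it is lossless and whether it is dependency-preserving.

lossless and dependency-preserving

Lossless test: (DEF)⁺ = {ABCDEF}, which contains all of one fragment — lossless.
Dependency preservation: AE → B; AF → BE are not contained in any single fragment, but the restricted closure of each left-hand side across the fragments still reaches the right-hand side; the remaining FDs each lie inside some fragment. All dependencies are preserved.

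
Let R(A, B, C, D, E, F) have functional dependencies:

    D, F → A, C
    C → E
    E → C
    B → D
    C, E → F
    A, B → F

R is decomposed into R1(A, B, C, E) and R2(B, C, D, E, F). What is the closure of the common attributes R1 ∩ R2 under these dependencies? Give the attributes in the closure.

A, B, C, D, E, F

R1 ∩ R2 = {B, C, E}.
B → D applies, adding D
C, E → F applies, adding F
D, F → A, C applies, adding A
Closure: {A, B, C, D, E, F}.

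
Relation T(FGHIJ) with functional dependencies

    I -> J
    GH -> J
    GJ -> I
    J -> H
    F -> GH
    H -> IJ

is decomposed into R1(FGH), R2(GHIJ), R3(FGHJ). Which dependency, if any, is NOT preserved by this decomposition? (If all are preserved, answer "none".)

none

I → J lies within R2.
GH → J lies within R2.
GJ → I lies within R2.
J → H lies within R2.
F → GH lies within R1.
H → IJ lies within R2.
Every dependency is enforceable on the fragments, so the decomposition is dependency-preserving.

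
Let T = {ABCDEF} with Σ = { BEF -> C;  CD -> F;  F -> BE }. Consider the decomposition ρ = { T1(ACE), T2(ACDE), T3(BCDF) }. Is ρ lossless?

Yes

Chase test. Columns are ABCDEF; row i has aⱼ where attribute j ∈ Ti, else bᵢⱼ.
Initial tableau (one row per fragment):
  row 1: a1 b12 a3 b14 a5 b16
  row 2: a1 b22 a3 a4 a5 b26
  row 3: b31 a2 a3 a4 b35 a6
Rows 2 and 3 agree on CD; apply CD→F and equate their F entries.
Rows 2 and 3 agree on F; apply F→BE and equate their BE entries.
Row 2 is now all distinguished symbols — the join is lossless.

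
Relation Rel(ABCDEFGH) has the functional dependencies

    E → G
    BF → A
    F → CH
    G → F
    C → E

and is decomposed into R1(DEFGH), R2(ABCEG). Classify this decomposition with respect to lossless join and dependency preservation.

Lossless test: (EG)⁺ = {CEFGH}, which is a superkey of neither fragment — lossy.
Dependency preservation: BF → A; F → CH are not contained in any single fragment, but the restricted closure of each left-hand side across the fragments still reaches the right-hand side; the remaining FDs each lie inside some fragment. All dependencies are preserved.

lossy but dependency-preserving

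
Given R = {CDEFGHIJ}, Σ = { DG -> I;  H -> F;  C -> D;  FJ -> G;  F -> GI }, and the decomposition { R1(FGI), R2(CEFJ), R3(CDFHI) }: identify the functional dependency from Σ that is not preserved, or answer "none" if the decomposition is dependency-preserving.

DG -> I

Check DG → I: no single fragment contains all of {DGI}, and the restricted closure of {DG} across the fragments never reaches {I}.
H → F is preserved.
C → D is preserved.
FJ → G is preserved.
F → GI is preserved.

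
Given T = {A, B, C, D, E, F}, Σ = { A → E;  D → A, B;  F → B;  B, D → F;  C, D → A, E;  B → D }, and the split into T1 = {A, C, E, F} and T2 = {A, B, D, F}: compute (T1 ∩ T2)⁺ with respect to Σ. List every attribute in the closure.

T1 ∩ T2 = {A, F}.
A → E applies, adding E
F → B applies, adding B
B → D applies, adding D
Closure: {A, B, D, E, F}.

A, B, D, E, F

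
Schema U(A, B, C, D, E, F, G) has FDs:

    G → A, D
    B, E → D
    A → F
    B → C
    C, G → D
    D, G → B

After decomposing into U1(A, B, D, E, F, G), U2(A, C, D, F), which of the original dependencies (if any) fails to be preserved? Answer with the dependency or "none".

Check B → C: no single fragment contains all of {B, C}, and the restricted closure of {B} across the fragments never reaches {C}.
G → A, D is preserved.
B, E → D is preserved.
A → F is preserved.
C, G → D is preserved.
D, G → B is preserved.

B → C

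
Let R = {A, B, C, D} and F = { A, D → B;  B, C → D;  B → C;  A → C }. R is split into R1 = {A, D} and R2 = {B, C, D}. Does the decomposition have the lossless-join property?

No

Common attributes: R1 ∩ R2 = {D}.
No dependency enlarges {D}, so (D)⁺ = {D}.
The closure contains neither all of R1 = {A, D} nor all of R2 = {B, C, D}, so the common attributes are not a superkey of either fragment. The join is lossy.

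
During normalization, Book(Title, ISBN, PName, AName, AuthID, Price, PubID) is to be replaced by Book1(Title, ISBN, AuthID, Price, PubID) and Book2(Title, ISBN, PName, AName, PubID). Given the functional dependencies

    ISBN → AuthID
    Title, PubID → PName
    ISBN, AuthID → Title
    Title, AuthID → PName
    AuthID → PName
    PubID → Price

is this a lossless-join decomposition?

Common attributes: Book1 ∩ Book2 = {Title, ISBN, PubID}.
Closure of {Title, ISBN, PubID}: ISBN → AuthID applies, adding AuthID; Title, PubID → PName applies, adding PName; PubID → Price applies, adding Price. So (Title, ISBN, PubID)⁺ = {Title, ISBN, PName, AuthID, Price, PubID}.
This closure contains every attribute of Book1, so Book1 ∩ Book2 → Book1. The join is lossless.

Yes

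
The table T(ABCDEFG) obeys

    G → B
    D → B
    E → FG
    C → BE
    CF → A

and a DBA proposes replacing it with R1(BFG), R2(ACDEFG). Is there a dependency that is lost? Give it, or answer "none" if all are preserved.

Check D → B: no single fragment contains all of {BD}, and the restricted closure of {D} across the fragments never reaches {B}.
G → B is preserved.
E → FG is preserved.
C → BE is preserved.
CF → A is preserved.

D → B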